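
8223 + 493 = 8716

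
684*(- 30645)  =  -20961180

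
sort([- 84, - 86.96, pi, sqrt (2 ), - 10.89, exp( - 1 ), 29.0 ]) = [ - 86.96, - 84,  -  10.89  ,  exp( - 1), sqrt(2 ),  pi, 29.0]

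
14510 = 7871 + 6639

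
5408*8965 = 48482720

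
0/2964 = 0 = 0.00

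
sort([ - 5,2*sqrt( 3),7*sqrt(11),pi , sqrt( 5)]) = [ - 5, sqrt( 5), pi,2*sqrt(3 ),7*sqrt( 11 )]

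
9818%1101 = 1010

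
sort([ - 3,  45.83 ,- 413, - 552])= [  -  552 ,-413, - 3, 45.83 ] 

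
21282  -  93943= -72661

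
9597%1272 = 693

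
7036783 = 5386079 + 1650704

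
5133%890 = 683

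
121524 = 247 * 492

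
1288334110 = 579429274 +708904836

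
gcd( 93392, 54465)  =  1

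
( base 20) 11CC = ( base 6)104020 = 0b10000111001100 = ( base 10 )8652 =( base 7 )34140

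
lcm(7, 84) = 84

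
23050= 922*25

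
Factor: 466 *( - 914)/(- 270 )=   2^1*3^( - 3 ) *5^( - 1)*233^1 * 457^1 = 212962/135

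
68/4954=34/2477 = 0.01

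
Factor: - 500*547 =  - 2^2*5^3*547^1 = -273500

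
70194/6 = 11699 =11699.00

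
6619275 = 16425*403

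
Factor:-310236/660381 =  - 2^2*103^1*877^( - 1 ) = - 412/877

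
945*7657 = 7235865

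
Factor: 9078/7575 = 2^1 * 5^(-2 )*17^1*89^1*101^( - 1)  =  3026/2525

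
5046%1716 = 1614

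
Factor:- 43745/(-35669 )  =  65/53 = 5^1*13^1*53^( - 1) 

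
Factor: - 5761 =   -  7^1*823^1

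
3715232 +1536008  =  5251240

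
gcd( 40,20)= 20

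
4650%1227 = 969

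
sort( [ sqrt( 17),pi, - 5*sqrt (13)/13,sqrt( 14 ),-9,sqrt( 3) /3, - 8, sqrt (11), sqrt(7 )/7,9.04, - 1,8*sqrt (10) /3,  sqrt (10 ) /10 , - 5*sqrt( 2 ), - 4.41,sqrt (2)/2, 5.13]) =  [ - 9, - 8, - 5*sqrt ( 2 ), - 4.41, - 5*sqrt (13 )/13, - 1,sqrt (10 )/10,  sqrt ( 7)/7, sqrt(3)/3, sqrt(2)/2, pi,sqrt ( 11 ), sqrt( 14 ), sqrt( 17),5.13,8*sqrt(10)/3,9.04]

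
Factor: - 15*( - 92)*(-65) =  - 89700 = - 2^2*3^1*5^2*13^1*23^1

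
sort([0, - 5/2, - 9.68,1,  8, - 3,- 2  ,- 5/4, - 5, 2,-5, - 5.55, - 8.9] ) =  [ - 9.68, - 8.9, - 5.55, - 5, - 5, - 3,-5/2, - 2, - 5/4, 0, 1, 2,8]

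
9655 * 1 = 9655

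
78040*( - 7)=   -546280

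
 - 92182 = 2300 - 94482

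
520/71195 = 104/14239 = 0.01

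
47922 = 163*294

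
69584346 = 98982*703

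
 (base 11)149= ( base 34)54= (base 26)6i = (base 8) 256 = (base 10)174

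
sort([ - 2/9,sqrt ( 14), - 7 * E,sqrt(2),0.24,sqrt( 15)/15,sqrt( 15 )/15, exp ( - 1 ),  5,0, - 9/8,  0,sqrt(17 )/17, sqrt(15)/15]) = [-7 * E,-9/8, - 2/9, 0,0,0.24,sqrt( 17)/17,sqrt( 15 ) /15, sqrt(15)/15, sqrt(15)/15,exp( - 1) , sqrt(2 ),sqrt( 14 ),5] 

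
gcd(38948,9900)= 4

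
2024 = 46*44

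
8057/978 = 8057/978=8.24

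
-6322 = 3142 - 9464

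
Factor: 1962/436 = 2^( - 1)*3^2 = 9/2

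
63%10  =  3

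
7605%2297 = 714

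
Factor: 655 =5^1*131^1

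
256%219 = 37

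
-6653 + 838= - 5815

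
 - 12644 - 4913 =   -  17557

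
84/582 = 14/97 = 0.14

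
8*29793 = 238344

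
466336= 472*988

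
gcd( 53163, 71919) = 9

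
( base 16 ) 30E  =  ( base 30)Q2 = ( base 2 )1100001110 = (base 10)782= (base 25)167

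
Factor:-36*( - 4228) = 2^4*3^2*7^1 *151^1 = 152208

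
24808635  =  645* 38463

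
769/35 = 21+34/35  =  21.97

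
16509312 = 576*28662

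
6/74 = 3/37 = 0.08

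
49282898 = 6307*7814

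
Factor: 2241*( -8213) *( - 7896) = 2^3*3^4*7^1 *43^1*47^1*83^1 *191^1=145328509368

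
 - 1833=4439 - 6272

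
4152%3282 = 870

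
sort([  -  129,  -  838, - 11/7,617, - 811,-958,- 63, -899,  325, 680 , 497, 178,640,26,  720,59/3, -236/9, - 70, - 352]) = [-958,  -  899, - 838, - 811, - 352,-129, - 70, - 63, - 236/9, - 11/7,59/3, 26, 178,  325, 497, 617, 640,680,720]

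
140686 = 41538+99148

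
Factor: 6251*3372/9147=2^2*7^1 * 19^1*  47^1*281^1*3049^ ( - 1) = 7026124/3049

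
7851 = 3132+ 4719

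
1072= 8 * 134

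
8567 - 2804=5763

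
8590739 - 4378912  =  4211827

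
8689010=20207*430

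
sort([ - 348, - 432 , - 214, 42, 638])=[-432,  -  348,-214,42,638 ] 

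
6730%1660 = 90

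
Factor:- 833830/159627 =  - 2^1*3^ (  -  1 )*5^1 * 13^ ( - 1 )*4093^(- 1)*83383^1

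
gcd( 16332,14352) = 12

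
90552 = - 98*(-924 ) 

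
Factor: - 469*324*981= - 2^2 *3^6 * 7^1 * 67^1*109^1 =- 149068836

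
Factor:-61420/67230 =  - 74/81 = - 2^1*3^(  -  4) *37^1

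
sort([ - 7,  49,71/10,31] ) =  [ - 7,  71/10 , 31, 49 ] 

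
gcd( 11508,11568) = 12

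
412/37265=412/37265 = 0.01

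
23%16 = 7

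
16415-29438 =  - 13023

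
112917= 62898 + 50019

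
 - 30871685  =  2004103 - 32875788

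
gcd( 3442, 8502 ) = 2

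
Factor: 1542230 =2^1 * 5^1*19^1 * 8117^1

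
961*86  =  82646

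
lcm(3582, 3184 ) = 28656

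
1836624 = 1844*996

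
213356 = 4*53339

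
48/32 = 3/2 = 1.50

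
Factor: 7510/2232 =2^( - 2)*3^( - 2)*5^1  *  31^(- 1)*751^1  =  3755/1116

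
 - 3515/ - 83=3515/83=42.35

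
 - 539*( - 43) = 23177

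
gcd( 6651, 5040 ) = 9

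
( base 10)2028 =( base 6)13220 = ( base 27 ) 2L3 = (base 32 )1VC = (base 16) 7EC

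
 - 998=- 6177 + 5179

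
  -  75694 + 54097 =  - 21597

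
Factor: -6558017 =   -  6558017^1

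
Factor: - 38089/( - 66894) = 2^( - 1 )*3^( - 1 )*41^1*929^1*11149^(-1 ) 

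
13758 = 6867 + 6891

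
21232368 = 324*65532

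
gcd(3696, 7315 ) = 77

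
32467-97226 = -64759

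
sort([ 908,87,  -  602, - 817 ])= [ - 817, - 602, 87,908 ]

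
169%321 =169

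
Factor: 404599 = 13^1*31123^1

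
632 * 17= 10744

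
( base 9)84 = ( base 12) 64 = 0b1001100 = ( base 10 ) 76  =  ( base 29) 2I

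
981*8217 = 8060877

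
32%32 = 0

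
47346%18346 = 10654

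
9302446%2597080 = 1511206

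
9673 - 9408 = 265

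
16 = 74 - 58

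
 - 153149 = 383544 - 536693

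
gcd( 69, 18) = 3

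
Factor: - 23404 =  - 2^2 * 5851^1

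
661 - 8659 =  - 7998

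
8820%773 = 317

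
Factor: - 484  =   - 2^2*11^2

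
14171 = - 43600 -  - 57771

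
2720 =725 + 1995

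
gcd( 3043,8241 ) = 1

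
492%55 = 52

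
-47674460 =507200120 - 554874580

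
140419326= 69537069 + 70882257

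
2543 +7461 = 10004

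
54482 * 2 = 108964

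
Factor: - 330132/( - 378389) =732/839= 2^2*3^1*61^1 * 839^( - 1)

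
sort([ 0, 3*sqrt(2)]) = [ 0, 3*sqrt( 2)]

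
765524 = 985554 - 220030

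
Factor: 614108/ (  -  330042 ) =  -2^1 * 3^(-1)*11^1 * 17^1*67^(-1 ) = - 374/201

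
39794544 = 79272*502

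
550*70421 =38731550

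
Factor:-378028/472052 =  - 587/733= - 587^1*733^(  -  1) 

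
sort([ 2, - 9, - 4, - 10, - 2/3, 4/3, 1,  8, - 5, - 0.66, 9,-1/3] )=[ - 10, - 9, - 5, - 4, - 2/3, - 0.66, - 1/3, 1, 4/3,2 , 8,9] 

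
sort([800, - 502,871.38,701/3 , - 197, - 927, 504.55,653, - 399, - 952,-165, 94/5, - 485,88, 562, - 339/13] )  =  [ - 952, - 927, - 502, - 485, - 399, - 197, - 165, - 339/13, 94/5, 88, 701/3,504.55, 562, 653,800,871.38]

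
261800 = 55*4760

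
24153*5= 120765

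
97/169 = 97/169 = 0.57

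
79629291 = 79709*999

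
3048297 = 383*7959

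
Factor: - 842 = -2^1 * 421^1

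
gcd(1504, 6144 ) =32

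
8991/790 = 8991/790 = 11.38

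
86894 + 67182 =154076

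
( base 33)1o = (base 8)71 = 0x39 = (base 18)33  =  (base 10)57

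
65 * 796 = 51740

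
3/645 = 1/215 = 0.00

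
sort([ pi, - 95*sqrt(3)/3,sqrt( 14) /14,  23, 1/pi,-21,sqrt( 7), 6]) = [-95*sqrt (3)/3, - 21, sqrt(  14)/14, 1/pi, sqrt(7),pi,  6, 23]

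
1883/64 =29 + 27/64 = 29.42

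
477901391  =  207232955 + 270668436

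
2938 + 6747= 9685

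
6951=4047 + 2904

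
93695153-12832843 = 80862310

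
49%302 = 49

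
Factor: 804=2^2 * 3^1 * 67^1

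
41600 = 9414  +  32186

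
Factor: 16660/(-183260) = -11^(-1 ) = -1/11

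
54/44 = 27/22 = 1.23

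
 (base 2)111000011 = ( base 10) 451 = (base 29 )FG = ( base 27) gj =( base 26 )H9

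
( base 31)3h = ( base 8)156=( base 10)110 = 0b1101110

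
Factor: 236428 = 2^2 * 59107^1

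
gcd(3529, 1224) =1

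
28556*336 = 9594816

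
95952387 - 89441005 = 6511382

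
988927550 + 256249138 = 1245176688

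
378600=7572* 50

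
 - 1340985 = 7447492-8788477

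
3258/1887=1 +457/629 = 1.73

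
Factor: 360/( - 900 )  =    -  2^1 * 5^ ( -1 )=- 2/5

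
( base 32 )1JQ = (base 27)27B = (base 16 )67A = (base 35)1CD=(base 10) 1658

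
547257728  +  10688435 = 557946163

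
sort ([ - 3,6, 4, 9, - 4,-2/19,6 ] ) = [ - 4, -3 ,  -  2/19,4,6,  6,  9 ]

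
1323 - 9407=- 8084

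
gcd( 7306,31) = 1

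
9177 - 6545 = 2632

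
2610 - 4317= - 1707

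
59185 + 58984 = 118169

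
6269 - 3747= 2522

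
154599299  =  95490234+59109065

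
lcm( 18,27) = 54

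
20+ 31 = 51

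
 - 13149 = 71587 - 84736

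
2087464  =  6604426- 4516962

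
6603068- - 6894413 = 13497481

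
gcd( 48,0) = 48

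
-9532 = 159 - 9691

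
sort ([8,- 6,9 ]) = [ - 6,8, 9 ]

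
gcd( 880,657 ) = 1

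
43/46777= 43/46777 = 0.00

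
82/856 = 41/428= 0.10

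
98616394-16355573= 82260821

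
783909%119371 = 67683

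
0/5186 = 0 = 0.00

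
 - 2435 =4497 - 6932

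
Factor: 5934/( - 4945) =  - 6/5= - 2^1*3^1 * 5^( - 1 ) 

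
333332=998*334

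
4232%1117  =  881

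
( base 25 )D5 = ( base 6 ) 1310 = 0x14A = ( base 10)330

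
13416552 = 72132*186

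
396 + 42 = 438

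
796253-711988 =84265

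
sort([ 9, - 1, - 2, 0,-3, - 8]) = [ - 8 ,  -  3,  -  2,-1, 0, 9 ] 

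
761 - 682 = 79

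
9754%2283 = 622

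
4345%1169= 838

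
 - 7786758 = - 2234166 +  - 5552592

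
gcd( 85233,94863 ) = 3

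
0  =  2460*0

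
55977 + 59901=115878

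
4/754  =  2/377= 0.01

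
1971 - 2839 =  -  868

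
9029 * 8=72232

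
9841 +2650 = 12491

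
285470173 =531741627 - 246271454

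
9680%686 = 76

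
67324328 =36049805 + 31274523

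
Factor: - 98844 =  - 2^2*3^1*8237^1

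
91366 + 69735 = 161101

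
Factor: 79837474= 2^1*17^1*2348161^1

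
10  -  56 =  - 46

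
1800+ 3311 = 5111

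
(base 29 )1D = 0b101010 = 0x2a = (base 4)222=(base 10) 42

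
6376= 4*1594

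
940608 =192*4899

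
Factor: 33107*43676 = 1445981332  =  2^2 *61^1*179^1 * 33107^1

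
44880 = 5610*8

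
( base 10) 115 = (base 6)311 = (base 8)163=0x73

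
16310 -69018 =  - 52708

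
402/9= 134/3 = 44.67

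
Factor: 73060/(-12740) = - 281/49 = - 7^( - 2)*281^1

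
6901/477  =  6901/477 = 14.47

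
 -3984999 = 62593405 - 66578404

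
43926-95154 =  - 51228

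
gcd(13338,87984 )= 234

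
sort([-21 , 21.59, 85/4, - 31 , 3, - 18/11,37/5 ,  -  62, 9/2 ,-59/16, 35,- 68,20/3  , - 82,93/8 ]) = [ - 82,-68, - 62,-31, - 21, - 59/16, - 18/11 , 3 , 9/2, 20/3 , 37/5,  93/8, 85/4, 21.59 , 35] 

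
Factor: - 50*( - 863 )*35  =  2^1*5^3 * 7^1 * 863^1=1510250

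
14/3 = 4 + 2/3 = 4.67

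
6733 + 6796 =13529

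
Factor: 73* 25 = 1825 = 5^2*73^1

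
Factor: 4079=4079^1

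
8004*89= 712356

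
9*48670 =438030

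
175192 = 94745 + 80447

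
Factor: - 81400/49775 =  - 296/181 = - 2^3*37^1*181^ (  -  1) 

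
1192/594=596/297 = 2.01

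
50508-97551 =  - 47043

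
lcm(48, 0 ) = 0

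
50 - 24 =26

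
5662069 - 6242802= - 580733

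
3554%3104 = 450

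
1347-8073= - 6726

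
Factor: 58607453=31^1*53^1*35671^1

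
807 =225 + 582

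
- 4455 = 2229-6684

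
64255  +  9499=73754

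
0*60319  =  0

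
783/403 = 1 + 380/403 = 1.94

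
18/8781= 6/2927 =0.00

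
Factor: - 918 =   -  2^1*3^3*17^1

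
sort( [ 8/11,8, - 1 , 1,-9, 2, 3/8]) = [ - 9, - 1,3/8,  8/11, 1,2,8]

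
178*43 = 7654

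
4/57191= 4/57191 = 0.00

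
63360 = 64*990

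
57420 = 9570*6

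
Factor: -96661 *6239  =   - 603067979 = - 17^1*367^1*96661^1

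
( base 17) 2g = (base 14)38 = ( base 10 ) 50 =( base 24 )22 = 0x32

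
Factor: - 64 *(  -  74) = 2^7 * 37^1 = 4736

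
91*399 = 36309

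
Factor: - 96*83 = -7968 =-2^5 * 3^1*83^1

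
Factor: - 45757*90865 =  - 4157709805 =- 5^1  *17^1*1069^1 * 45757^1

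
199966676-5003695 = 194962981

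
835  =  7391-6556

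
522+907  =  1429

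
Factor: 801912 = 2^3*3^1*33413^1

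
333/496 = 333/496 = 0.67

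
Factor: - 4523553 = - 3^3*239^1 *701^1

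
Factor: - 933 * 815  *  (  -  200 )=152079000 = 2^3 * 3^1*5^3 * 163^1*311^1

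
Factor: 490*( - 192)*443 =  - 2^7*3^1*5^1*7^2*443^1  =  - 41677440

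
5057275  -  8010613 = - 2953338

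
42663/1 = 42663  =  42663.00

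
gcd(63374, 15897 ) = 1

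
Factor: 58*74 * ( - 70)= - 300440 = - 2^3*5^1 * 7^1*29^1*37^1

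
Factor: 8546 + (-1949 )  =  3^2*733^1 = 6597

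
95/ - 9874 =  - 1+9779/9874=- 0.01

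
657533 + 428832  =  1086365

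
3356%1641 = 74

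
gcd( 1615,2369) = 1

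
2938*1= 2938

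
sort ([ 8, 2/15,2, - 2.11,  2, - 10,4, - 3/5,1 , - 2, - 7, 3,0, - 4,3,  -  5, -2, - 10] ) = [-10, - 10, - 7,-5, - 4, - 2.11, - 2, - 2, - 3/5,0,2/15 , 1, 2,2,3,3,4,8]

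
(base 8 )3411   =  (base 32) 1O9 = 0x709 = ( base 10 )1801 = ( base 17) 63g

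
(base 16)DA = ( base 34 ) 6E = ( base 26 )8A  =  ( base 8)332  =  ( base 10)218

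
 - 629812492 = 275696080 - 905508572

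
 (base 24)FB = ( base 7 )1040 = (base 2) 101110011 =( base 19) 10a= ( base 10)371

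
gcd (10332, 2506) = 14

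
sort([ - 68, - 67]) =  [ - 68, - 67]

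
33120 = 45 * 736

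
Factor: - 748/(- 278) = 374/139 = 2^1*11^1*17^1*139^( - 1)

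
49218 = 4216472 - 4167254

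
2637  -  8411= - 5774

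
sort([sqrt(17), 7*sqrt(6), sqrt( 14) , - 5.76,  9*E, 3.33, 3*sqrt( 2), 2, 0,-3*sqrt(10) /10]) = [ - 5.76, - 3*sqrt( 10 ) /10, 0,2, 3.33,sqrt( 14), sqrt( 17), 3*sqrt (2) , 7*sqrt( 6), 9*E ]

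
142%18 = 16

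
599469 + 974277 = 1573746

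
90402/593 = 90402/593 = 152.45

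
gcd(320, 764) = 4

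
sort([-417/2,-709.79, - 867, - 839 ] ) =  [ - 867, -839, - 709.79,  -  417/2 ]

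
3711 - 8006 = -4295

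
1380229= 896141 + 484088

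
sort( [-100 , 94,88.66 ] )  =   [ - 100,88.66,94]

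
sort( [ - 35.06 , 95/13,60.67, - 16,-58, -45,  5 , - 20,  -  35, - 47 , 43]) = [-58 ,-47 ,-45,- 35.06,  -  35,  -  20,-16,5  ,  95/13, 43,60.67 ]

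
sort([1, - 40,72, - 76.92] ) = [ - 76.92, -40,  1 , 72]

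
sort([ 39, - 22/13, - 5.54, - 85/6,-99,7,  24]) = [ - 99 ,-85/6,  -  5.54, - 22/13,7,  24,  39]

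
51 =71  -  20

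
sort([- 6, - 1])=[ - 6, - 1] 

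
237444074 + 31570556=269014630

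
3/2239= 3/2239 = 0.00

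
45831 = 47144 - 1313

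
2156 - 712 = 1444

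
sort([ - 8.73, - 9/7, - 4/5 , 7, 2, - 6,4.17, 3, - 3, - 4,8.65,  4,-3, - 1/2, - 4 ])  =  [ - 8.73, - 6,  -  4, - 4,  -  3, - 3, - 9/7, - 4/5,-1/2, 2,  3,4,4.17, 7, 8.65 ]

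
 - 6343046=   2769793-9112839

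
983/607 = 983/607 = 1.62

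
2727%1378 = 1349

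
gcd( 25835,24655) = 5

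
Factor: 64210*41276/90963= 2650331960/90963= 2^3*3^( - 4)* 5^1*17^1*607^1*1123^( - 1 )*6421^1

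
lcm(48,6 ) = 48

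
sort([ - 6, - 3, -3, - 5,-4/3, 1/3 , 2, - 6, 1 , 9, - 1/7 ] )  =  [ - 6,  -  6, -5, - 3, - 3,-4/3 , - 1/7, 1/3 , 1, 2 , 9 ]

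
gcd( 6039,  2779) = 1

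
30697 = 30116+581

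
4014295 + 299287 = 4313582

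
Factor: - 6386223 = - 3^1*19^1* 181^1*619^1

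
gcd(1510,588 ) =2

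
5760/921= 6 + 78/307 = 6.25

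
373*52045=19412785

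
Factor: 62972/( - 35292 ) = - 91/51 = - 3^( - 1 )*7^1*13^1 * 17^( - 1 ) 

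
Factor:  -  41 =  - 41^1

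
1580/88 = 17 + 21/22=17.95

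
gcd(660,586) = 2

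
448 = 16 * 28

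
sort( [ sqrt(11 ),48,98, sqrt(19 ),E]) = [ E,sqrt(11),sqrt(19), 48, 98]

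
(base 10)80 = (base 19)44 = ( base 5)310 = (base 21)3h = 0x50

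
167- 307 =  - 140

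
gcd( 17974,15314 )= 38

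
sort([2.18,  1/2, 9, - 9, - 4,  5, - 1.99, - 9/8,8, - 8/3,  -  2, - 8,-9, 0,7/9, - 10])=[- 10, - 9, - 9,- 8, - 4, - 8/3 , - 2,-1.99, - 9/8,  0 , 1/2, 7/9,2.18 , 5 , 8,  9 ]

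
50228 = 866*58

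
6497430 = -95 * ( - 68394)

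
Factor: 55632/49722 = 9272/8287 =2^3*19^1*61^1* 8287^( - 1 ) 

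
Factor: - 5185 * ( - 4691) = 5^1*17^1*61^1*4691^1 =24322835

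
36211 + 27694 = 63905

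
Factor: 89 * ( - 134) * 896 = -10685696 = - 2^8*7^1*67^1*89^1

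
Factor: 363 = 3^1*11^2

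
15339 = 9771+5568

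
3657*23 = 84111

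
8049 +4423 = 12472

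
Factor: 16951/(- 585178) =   -  23/794 = - 2^( - 1) * 23^1*397^ (-1 ) 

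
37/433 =37/433  =  0.09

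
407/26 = 407/26 = 15.65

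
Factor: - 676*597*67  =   - 2^2* 3^1*13^2*67^1 * 199^1 = -  27039324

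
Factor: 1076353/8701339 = 113^( - 1)*77003^( - 1 )*1076353^1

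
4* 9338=37352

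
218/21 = 218/21 = 10.38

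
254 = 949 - 695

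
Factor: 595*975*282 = 163595250   =  2^1  *3^2*5^3 * 7^1*13^1 * 17^1*47^1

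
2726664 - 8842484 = - 6115820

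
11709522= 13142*891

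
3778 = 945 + 2833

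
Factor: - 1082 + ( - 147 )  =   - 1229^1=-1229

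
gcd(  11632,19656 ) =8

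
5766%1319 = 490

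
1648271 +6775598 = 8423869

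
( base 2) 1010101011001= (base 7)21635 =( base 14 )1dc5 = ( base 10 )5465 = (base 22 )b69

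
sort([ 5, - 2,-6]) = [-6,  -  2, 5 ] 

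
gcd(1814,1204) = 2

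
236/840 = 59/210 = 0.28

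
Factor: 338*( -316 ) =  - 106808 = - 2^3*13^2*79^1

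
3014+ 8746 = 11760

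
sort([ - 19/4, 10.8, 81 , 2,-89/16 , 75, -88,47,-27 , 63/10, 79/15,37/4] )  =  [ - 88, - 27,- 89/16, - 19/4 , 2, 79/15, 63/10, 37/4, 10.8, 47,75, 81]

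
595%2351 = 595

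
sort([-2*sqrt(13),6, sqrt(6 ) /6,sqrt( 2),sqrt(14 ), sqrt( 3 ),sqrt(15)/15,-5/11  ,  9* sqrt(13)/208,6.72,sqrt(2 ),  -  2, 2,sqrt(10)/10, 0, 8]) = [-2*sqrt(13), - 2,-5/11,0,9* sqrt(13)/208,sqrt( 15 )/15  ,  sqrt(10)/10, sqrt( 6) /6,sqrt(2),sqrt( 2), sqrt (3), 2,  sqrt( 14),6, 6.72,8 ] 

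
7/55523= 7/55523 = 0.00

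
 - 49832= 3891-53723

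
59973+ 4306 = 64279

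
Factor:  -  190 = - 2^1*5^1*19^1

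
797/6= 797/6= 132.83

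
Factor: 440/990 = 2^2*3^( - 2) = 4/9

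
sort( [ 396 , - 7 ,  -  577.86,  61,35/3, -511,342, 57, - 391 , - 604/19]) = [ - 577.86 , - 511, - 391,- 604/19,- 7, 35/3, 57 , 61,342, 396]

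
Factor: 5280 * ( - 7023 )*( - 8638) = 320309478720 = 2^6*3^2 * 5^1 * 7^1*11^1* 617^1*2341^1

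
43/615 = 43/615  =  0.07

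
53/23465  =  53/23465= 0.00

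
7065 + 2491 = 9556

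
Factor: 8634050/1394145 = 2^1*3^( - 3 ) * 5^1*23^( - 1)*449^( - 1)*172681^1=1726810/278829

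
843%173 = 151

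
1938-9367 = -7429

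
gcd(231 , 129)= 3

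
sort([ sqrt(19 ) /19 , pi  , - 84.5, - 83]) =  [  -  84.5, - 83,sqrt ( 19 )/19, pi] 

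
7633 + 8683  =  16316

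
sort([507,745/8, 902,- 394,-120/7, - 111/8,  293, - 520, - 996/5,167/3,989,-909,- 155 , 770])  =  [-909, - 520,-394, - 996/5 , - 155,-120/7, - 111/8,167/3,745/8 , 293, 507,770,902,989 ] 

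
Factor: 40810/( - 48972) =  - 2^(-1 ) *3^( - 1)*5^1 = -  5/6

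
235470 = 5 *47094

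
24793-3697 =21096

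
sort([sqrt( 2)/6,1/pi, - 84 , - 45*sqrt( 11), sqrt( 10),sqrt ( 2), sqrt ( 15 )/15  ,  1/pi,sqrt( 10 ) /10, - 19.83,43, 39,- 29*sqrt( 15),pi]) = [-45*sqrt ( 11),-29*sqrt( 15 ),-84,-19.83,sqrt ( 2)/6, sqrt ( 15) /15, sqrt ( 10) /10, 1/pi,1/pi, sqrt ( 2), pi , sqrt( 10 ), 39 , 43] 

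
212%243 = 212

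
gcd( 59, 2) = 1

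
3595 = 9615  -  6020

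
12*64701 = 776412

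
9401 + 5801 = 15202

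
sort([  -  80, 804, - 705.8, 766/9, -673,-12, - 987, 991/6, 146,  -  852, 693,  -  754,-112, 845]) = [-987, - 852, - 754, - 705.8, - 673,-112,  -  80,-12, 766/9, 146,991/6,  693,804, 845 ] 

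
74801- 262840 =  - 188039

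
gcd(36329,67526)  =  1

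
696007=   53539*13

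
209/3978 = 209/3978 = 0.05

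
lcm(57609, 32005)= 288045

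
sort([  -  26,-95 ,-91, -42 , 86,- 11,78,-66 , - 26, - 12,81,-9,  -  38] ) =[-95, - 91,-66 , - 42,  -  38 , - 26,-26,-12, - 11, - 9, 78,81,86 ] 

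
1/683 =1/683 = 0.00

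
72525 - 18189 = 54336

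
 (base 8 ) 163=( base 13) 8b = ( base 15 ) 7A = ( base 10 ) 115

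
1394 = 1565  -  171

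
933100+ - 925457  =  7643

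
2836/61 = 2836/61 = 46.49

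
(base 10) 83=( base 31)2l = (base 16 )53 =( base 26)35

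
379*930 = 352470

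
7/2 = 3 + 1/2 = 3.50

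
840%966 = 840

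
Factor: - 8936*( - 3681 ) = 32893416 = 2^3*3^2*409^1 * 1117^1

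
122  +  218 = 340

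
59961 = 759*79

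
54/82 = 27/41= 0.66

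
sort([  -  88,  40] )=[-88, 40]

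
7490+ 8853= 16343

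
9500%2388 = 2336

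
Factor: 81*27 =3^7  =  2187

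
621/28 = 621/28 = 22.18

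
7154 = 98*73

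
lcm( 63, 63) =63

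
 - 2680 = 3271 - 5951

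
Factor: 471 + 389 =860 = 2^2*5^1*43^1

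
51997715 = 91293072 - 39295357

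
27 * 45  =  1215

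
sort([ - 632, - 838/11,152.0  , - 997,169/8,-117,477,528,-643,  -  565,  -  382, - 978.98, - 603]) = [ - 997,-978.98 ,-643,-632, - 603,-565,-382,-117, - 838/11,169/8,152.0,477,528] 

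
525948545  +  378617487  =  904566032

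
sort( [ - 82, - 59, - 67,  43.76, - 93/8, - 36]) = [ - 82, - 67, - 59, - 36,  -  93/8, 43.76 ]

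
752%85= 72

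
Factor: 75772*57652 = 4368407344 = 2^4*7^1*19^1*29^1*71^1*997^1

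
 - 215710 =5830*( - 37)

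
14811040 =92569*160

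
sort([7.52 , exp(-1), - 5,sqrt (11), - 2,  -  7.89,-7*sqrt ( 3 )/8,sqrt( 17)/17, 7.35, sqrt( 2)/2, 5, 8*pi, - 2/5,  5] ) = [ -7.89,- 5 ,-2,- 7 * sqrt( 3 ) /8, - 2/5, sqrt (17 )/17,exp ( - 1 ),sqrt( 2)/2, sqrt( 11),5, 5,7.35, 7.52,8*pi ]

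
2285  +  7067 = 9352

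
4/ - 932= - 1/233 = -0.00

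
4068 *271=1102428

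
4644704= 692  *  6712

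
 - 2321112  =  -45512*51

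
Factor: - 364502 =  - 2^1*59^1*3089^1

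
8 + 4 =12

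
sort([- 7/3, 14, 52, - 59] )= [-59 , - 7/3,  14 , 52 ]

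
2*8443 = 16886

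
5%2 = 1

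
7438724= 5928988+1509736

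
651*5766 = 3753666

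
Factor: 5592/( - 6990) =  - 2^2*5^( - 1 ) = -  4/5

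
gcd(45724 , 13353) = 1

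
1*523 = 523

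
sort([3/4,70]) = [ 3/4,70]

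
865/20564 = 865/20564 = 0.04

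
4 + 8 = 12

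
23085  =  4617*5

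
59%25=9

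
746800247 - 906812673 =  - 160012426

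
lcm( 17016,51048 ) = 51048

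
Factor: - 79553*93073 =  - 19^1*53^1*79^1 * 163^1*571^1= - 7404236369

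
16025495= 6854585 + 9170910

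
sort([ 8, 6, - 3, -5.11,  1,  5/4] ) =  [-5.11, - 3,1, 5/4 , 6  ,  8 ]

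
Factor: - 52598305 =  - 5^1*251^1*41911^1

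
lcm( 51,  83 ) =4233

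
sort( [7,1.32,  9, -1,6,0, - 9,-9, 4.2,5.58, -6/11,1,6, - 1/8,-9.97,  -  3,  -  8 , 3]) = [-9.97,  -  9, - 9, - 8,-3, - 1, - 6/11, - 1/8, 0, 1,1.32,3,4.2,5.58 , 6, 6,7, 9]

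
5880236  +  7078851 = 12959087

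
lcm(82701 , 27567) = 82701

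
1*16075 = 16075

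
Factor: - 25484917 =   -  1129^1*22573^1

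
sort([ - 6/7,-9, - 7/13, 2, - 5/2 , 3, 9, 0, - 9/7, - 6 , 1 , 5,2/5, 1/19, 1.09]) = [ - 9, - 6, -5/2, - 9/7, - 6/7, - 7/13, 0, 1/19, 2/5,1, 1.09,  2, 3, 5, 9 ] 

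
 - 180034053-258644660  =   - 438678713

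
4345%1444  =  13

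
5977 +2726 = 8703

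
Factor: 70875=3^4*5^3 * 7^1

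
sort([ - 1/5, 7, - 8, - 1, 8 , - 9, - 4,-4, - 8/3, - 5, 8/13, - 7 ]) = [-9, - 8, - 7, -5, - 4, - 4, - 8/3,  -  1, - 1/5,8/13,7, 8]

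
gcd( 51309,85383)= 9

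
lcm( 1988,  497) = 1988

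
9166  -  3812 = 5354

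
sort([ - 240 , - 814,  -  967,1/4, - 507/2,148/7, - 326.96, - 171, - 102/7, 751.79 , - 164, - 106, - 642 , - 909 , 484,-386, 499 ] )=[ - 967, - 909, -814,  -  642 , - 386, - 326.96, - 507/2, - 240, - 171, - 164, - 106,  -  102/7,1/4, 148/7,484 , 499  ,  751.79] 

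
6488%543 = 515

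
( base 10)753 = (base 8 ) 1361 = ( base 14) 3BB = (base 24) 179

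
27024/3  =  9008= 9008.00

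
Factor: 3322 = 2^1 * 11^1*151^1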